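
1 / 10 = 0.10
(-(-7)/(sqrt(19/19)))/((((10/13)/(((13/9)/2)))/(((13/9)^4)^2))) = 965009442943/7748409780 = 124.54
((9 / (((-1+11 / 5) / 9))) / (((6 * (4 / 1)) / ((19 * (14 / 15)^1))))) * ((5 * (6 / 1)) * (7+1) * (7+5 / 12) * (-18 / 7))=-228285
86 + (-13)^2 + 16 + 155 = 426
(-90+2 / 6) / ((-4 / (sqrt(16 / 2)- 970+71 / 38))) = -3298747 / 152+269 * sqrt(2) / 6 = -21638.88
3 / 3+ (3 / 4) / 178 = 715 / 712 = 1.00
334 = 334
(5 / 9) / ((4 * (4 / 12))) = 5 / 12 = 0.42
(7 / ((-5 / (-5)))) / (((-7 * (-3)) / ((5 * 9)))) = 15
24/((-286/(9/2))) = -54/143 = -0.38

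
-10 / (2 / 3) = -15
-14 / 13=-1.08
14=14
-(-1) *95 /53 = 95 /53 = 1.79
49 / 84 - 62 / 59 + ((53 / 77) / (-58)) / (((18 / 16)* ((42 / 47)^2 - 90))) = -218406585643 / 467283948516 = -0.47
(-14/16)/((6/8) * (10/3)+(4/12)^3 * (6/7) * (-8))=-441/1132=-0.39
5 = 5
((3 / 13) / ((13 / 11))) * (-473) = -15609 / 169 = -92.36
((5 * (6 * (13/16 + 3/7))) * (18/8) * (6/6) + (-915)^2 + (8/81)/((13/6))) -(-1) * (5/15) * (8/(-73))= 4805777290763/5739552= 837308.78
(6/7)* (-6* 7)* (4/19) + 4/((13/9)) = -1188/247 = -4.81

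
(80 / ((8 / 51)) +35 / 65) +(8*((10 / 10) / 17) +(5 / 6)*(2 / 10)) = 511.18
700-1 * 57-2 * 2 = 639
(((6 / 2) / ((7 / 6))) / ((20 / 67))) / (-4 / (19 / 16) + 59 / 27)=-7.28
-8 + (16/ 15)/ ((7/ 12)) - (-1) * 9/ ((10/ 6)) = -27/ 35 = -0.77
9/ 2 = 4.50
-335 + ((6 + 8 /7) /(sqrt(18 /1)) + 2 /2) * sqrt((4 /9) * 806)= -335 + 2 * sqrt(806) /3 + 100 * sqrt(403) /63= -284.21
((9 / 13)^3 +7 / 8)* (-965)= -20468615 / 17576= -1164.58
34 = 34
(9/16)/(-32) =-9/512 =-0.02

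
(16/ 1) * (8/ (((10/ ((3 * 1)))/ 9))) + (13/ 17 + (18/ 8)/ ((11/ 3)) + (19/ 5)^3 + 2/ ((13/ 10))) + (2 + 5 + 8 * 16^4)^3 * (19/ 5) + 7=665680304864405001715091/ 1215500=547659650238095435.39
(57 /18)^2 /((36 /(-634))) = -114437 /648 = -176.60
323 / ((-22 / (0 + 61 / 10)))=-19703 / 220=-89.56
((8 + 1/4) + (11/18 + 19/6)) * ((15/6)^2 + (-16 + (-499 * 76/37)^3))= -94469214730718779/7294032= -12951576676.76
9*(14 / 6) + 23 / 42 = 905 / 42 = 21.55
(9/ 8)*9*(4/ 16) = 81/ 32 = 2.53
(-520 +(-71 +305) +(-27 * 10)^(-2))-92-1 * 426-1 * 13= -59559299 / 72900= -817.00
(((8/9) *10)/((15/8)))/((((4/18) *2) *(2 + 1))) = 32/9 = 3.56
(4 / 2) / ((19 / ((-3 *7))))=-42 / 19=-2.21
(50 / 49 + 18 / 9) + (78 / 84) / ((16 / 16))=387 / 98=3.95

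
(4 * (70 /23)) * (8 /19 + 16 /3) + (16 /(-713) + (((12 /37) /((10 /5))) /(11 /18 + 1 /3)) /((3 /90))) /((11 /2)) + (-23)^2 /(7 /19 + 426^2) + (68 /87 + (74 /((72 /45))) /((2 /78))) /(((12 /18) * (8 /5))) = 1762.74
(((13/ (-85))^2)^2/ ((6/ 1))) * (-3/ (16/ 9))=-257049/ 1670420000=-0.00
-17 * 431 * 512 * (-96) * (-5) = -1800683520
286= 286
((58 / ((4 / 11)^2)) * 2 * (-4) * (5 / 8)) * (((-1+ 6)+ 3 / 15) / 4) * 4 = -45617 / 4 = -11404.25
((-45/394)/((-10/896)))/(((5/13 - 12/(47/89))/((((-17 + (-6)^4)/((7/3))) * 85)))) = -57391083360/2688853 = -21344.08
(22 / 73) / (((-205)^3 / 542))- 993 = -624501808049 / 628904125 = -993.00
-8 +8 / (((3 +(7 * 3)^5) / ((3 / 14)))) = -8.00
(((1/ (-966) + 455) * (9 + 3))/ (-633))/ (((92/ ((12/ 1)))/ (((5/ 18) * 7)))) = -2.19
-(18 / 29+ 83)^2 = -6992.42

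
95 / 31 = 3.06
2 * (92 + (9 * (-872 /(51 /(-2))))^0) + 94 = 280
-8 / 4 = -2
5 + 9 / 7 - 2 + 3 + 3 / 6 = 109 / 14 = 7.79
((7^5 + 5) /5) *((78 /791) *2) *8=20981376 /3955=5305.03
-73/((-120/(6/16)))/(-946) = -73/302720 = -0.00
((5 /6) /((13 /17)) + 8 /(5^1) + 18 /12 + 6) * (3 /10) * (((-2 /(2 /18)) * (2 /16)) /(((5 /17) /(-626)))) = 95155443 /6500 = 14639.30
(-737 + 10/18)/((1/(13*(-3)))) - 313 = 85225/3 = 28408.33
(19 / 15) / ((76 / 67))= 67 / 60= 1.12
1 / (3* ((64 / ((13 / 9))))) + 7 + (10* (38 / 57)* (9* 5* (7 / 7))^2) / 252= 732763 / 12096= 60.58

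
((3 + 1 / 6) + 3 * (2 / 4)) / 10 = 0.47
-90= -90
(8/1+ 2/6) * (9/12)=25/4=6.25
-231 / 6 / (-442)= 77 / 884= 0.09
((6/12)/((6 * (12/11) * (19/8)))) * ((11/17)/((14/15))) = 605/27132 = 0.02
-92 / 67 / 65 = -92 / 4355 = -0.02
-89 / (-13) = 89 / 13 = 6.85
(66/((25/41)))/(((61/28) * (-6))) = -12628/1525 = -8.28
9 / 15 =3 / 5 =0.60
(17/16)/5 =0.21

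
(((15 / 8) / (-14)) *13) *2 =-195 / 56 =-3.48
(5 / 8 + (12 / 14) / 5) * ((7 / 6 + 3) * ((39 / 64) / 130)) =223 / 14336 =0.02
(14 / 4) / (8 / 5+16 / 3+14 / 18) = 315 / 694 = 0.45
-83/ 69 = -1.20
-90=-90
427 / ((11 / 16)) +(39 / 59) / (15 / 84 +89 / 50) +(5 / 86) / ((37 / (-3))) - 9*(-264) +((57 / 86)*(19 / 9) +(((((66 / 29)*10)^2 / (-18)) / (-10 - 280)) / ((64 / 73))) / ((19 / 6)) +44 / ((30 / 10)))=15814838404060627291 / 5247952709736792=3013.53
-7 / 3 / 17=-7 / 51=-0.14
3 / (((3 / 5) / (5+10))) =75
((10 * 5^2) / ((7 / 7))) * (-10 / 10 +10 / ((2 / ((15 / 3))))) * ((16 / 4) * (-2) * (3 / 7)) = -144000 / 7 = -20571.43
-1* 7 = -7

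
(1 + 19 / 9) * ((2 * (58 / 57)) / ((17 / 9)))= 3248 / 969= 3.35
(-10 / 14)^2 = 25 / 49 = 0.51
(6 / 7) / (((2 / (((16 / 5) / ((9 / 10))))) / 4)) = 128 / 21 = 6.10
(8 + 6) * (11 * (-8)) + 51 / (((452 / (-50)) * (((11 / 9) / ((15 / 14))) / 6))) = -21955639 / 17402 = -1261.67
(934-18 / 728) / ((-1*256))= -339967 / 93184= -3.65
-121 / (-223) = 121 / 223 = 0.54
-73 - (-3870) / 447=-9587 / 149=-64.34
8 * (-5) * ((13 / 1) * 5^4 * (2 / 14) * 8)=-2600000 / 7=-371428.57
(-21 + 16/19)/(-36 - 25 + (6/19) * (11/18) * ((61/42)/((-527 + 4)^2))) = 13199962482/39944533315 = 0.33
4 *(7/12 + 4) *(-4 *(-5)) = 1100/3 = 366.67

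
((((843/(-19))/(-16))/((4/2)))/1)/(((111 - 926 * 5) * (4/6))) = -2529/5495104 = -0.00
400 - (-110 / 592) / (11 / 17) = 118485 / 296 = 400.29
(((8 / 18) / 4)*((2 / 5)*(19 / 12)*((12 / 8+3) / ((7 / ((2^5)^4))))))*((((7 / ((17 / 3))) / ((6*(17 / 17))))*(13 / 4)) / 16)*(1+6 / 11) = 505856 / 165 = 3065.79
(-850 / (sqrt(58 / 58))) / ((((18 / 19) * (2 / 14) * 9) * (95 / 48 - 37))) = 904400 / 45387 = 19.93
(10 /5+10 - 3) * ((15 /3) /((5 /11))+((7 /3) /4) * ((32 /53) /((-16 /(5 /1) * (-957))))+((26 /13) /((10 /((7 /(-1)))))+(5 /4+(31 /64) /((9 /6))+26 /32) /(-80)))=3727987579 /43281920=86.13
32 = 32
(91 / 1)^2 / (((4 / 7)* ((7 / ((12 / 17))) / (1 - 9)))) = -11690.82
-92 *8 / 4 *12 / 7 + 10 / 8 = -314.18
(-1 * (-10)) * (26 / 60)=13 / 3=4.33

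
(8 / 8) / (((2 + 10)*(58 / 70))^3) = 42875 / 42144192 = 0.00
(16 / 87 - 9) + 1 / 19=-8.76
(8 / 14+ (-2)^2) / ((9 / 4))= 128 / 63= 2.03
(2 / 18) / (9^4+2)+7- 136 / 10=-6.60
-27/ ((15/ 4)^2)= -48/ 25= -1.92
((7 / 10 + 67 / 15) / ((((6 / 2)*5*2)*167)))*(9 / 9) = 0.00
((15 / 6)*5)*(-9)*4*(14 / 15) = -420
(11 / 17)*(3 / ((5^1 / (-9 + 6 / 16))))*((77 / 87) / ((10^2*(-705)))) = 0.00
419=419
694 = 694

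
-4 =-4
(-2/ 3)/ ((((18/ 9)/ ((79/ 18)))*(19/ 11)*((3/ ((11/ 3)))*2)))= -9559/ 18468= -0.52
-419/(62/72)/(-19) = 15084/589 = 25.61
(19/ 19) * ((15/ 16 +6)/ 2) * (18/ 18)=3.47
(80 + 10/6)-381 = -898/3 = -299.33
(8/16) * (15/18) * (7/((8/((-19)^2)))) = 131.61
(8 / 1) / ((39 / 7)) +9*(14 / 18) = 329 / 39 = 8.44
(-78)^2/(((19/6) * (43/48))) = 1752192/817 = 2144.67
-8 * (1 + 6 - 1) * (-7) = 336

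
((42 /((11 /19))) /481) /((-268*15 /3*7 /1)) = -57 /3544970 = -0.00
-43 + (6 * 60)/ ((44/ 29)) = 2137/ 11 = 194.27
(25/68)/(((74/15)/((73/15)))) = 1825/5032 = 0.36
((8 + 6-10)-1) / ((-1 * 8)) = -3 / 8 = -0.38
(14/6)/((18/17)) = 119/54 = 2.20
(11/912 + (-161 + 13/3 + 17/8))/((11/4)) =-46977/836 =-56.19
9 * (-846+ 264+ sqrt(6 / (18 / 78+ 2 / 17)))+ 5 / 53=-277609 / 53+ 9 * sqrt(102102) / 77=-5200.56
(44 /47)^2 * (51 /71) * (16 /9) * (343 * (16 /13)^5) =1084.12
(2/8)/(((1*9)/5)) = 5/36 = 0.14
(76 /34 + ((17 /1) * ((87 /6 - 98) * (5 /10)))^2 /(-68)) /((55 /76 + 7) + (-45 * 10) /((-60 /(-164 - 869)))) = 153092291 /159996656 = 0.96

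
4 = 4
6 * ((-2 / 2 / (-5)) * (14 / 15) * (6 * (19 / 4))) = 798 / 25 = 31.92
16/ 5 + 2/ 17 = 282/ 85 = 3.32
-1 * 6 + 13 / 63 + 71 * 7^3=1533874 / 63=24347.21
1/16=0.06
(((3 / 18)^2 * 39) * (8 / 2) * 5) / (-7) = -65 / 21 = -3.10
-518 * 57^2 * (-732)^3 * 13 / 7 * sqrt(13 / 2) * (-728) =-446230663447435776 * sqrt(26) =-2275338860481929639.62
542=542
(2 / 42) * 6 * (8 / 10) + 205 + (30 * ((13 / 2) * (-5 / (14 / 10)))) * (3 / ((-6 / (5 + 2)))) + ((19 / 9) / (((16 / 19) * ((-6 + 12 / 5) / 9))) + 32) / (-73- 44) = 3116468983 / 1179360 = 2642.51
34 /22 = 17 /11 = 1.55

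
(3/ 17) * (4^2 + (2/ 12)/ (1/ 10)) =53/ 17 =3.12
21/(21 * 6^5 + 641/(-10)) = 210/1632319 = 0.00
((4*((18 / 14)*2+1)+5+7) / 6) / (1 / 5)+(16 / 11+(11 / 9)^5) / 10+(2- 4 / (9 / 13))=168641447 / 9093546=18.55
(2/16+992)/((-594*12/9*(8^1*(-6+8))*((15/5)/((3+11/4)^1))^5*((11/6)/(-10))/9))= 255426271955/2569273344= 99.42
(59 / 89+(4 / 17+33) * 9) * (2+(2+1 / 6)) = 5669600 / 4539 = 1249.09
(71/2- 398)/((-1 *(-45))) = -145/18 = -8.06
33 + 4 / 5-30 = 19 / 5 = 3.80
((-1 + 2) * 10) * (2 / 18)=10 / 9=1.11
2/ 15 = 0.13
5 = 5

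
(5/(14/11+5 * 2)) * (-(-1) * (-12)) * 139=-22935/31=-739.84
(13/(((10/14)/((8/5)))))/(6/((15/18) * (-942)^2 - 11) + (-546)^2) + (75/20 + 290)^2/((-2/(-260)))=247285406563959945233/22044455925000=11217578.13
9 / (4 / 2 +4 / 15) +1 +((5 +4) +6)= 679 / 34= 19.97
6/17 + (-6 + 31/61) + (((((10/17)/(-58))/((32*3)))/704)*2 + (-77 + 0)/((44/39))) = -74579729969/1016226816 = -73.39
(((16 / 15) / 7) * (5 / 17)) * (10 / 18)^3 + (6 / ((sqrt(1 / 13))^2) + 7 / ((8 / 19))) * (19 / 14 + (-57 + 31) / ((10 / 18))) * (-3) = 268583152129 / 20820240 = 12900.10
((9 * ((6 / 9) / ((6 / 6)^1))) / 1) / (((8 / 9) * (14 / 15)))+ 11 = 18.23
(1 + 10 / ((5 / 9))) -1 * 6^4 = -1277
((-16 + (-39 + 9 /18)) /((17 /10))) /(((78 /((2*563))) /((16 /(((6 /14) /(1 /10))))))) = -1727.78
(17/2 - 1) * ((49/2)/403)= 735/1612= 0.46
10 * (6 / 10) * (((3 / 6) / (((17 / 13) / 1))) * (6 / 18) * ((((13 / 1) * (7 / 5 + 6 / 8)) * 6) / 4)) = 21801 / 680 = 32.06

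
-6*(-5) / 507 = 10 / 169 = 0.06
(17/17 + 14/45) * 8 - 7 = 3.49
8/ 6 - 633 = -1895/ 3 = -631.67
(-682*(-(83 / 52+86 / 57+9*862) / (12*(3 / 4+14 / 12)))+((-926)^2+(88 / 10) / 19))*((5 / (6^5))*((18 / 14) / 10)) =185361388691 / 2061521280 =89.91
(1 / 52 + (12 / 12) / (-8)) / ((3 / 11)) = -121 / 312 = -0.39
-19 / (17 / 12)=-228 / 17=-13.41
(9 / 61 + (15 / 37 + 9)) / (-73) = -21561 / 164761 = -0.13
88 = 88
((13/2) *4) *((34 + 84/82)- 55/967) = 36045282/39647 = 909.16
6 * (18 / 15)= 36 / 5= 7.20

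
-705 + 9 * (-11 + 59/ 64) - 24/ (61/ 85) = -3236985/ 3904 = -829.15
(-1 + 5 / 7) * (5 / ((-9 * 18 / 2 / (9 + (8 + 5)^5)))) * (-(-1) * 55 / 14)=102108050 / 3969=25726.39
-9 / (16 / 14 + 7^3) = -21 / 803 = -0.03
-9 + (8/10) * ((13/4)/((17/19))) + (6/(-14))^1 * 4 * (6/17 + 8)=-12146/595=-20.41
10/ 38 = 5/ 19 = 0.26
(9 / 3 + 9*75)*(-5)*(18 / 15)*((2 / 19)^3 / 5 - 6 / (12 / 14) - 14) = 2929720716 / 34295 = 85427.05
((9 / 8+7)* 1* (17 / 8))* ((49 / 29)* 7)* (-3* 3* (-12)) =10233405 / 464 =22054.75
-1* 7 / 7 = -1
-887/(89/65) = -57655/89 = -647.81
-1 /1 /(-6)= 1 /6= 0.17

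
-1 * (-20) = 20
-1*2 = -2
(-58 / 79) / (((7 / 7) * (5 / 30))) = -348 / 79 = -4.41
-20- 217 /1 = -237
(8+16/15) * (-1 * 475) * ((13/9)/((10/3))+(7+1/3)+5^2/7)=-3076252/63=-48829.40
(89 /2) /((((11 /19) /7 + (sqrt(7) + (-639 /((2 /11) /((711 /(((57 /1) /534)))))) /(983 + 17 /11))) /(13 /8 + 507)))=-992493461210490474235 /1042634767212342939048 - 20870621929245725 * sqrt(7) /521317383606171469524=-0.95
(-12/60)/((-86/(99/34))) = 99/14620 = 0.01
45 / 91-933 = -84858 / 91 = -932.51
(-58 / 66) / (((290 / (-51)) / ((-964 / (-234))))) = 4097 / 6435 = 0.64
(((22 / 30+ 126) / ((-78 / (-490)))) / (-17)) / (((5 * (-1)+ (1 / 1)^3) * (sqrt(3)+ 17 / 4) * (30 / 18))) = 93149 / 46995 - 372596 * sqrt(3) / 798915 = 1.17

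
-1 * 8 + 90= 82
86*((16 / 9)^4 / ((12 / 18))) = 2818048 / 2187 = 1288.55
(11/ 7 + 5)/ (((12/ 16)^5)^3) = 49392123904/ 100442349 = 491.75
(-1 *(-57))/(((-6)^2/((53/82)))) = 1.02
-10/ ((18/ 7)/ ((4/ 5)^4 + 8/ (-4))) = 6958/ 1125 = 6.18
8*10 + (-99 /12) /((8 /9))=2263 /32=70.72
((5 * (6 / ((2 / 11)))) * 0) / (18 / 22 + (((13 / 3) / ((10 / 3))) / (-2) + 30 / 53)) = 0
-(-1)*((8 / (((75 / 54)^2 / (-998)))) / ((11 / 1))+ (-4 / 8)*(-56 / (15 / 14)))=-7221448 / 20625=-350.13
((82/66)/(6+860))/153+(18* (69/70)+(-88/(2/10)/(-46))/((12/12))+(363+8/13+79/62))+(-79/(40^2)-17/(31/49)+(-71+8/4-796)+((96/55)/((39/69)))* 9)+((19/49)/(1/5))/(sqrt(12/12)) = -469.99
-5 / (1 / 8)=-40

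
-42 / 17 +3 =9 / 17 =0.53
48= 48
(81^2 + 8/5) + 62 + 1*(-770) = 29273/5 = 5854.60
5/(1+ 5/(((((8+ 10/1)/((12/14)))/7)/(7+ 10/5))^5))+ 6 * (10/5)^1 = 14597/1216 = 12.00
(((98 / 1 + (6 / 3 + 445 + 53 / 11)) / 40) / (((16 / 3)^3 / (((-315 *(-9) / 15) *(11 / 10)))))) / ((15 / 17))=21.35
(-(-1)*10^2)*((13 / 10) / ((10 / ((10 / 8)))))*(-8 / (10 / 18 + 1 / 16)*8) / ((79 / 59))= -8835840 / 7031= -1256.70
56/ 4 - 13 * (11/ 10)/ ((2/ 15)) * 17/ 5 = -7013/ 20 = -350.65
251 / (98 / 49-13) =-251 / 11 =-22.82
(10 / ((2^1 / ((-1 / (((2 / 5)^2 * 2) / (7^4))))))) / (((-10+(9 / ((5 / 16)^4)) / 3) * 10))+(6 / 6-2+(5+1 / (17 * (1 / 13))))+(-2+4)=-41072415 / 7396768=-5.55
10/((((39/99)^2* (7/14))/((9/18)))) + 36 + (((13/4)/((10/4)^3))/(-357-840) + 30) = 3298329106/25286625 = 130.44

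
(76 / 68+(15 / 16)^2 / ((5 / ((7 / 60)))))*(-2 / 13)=-0.18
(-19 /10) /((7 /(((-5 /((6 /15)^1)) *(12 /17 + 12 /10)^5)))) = 529991228952 /6211874375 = 85.32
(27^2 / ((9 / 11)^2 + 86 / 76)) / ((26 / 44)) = 73742724 / 107653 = 685.00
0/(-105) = 0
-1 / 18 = -0.06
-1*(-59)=59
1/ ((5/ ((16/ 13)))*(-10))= -8/ 325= -0.02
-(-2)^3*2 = 16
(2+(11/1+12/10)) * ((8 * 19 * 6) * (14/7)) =129504/5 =25900.80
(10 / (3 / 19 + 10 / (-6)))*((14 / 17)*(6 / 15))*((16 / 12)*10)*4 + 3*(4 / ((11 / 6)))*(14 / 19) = -111.62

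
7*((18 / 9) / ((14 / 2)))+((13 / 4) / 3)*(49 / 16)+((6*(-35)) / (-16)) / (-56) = 61 / 12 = 5.08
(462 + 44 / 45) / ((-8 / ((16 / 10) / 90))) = -1.03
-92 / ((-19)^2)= -92 / 361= -0.25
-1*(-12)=12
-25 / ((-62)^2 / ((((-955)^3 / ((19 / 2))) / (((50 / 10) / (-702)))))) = -1528576700625 / 18259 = -83716342.66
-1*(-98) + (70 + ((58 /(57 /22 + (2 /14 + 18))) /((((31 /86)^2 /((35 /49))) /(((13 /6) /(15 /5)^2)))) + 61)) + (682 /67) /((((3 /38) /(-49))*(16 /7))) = -56204731460357 /22203470628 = -2531.35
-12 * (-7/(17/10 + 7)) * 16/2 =77.24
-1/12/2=-1/24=-0.04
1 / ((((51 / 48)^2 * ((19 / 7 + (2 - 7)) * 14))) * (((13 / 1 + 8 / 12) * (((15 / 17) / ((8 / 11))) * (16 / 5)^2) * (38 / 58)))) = -145 / 582692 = -0.00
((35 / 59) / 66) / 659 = 35 / 2566146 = 0.00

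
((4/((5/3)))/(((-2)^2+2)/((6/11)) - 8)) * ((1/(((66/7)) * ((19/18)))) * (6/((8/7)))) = 441/1045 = 0.42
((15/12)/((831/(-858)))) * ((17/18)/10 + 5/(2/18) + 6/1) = -1315171/19944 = -65.94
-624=-624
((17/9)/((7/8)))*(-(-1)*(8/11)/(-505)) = -1088/349965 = -0.00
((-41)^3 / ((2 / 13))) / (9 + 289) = -895973 / 596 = -1503.31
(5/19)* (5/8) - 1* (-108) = 16441/152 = 108.16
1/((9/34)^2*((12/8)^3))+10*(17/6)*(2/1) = 133178/2187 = 60.90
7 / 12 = 0.58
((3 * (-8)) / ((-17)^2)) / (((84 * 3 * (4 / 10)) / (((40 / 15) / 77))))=-40 / 1401939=-0.00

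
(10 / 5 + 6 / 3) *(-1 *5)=-20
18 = 18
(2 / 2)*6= 6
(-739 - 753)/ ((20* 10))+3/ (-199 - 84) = -105709/ 14150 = -7.47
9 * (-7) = -63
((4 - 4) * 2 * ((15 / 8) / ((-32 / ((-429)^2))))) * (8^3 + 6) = 0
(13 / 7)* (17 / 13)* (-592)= -10064 / 7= -1437.71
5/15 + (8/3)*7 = 19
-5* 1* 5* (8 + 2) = -250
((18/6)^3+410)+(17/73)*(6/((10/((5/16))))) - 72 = 426371/1168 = 365.04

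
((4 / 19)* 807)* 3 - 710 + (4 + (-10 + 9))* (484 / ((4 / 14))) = 92752 / 19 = 4881.68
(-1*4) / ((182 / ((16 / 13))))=-32 / 1183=-0.03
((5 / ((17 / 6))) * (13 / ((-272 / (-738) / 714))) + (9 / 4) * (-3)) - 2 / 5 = 15108119 / 340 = 44435.64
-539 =-539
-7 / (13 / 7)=-3.77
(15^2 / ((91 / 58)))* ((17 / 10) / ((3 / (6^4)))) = 9583920 / 91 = 105317.80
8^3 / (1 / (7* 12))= 43008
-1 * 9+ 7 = -2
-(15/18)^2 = -25/36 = -0.69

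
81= 81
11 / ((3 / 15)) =55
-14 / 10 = -7 / 5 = -1.40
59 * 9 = 531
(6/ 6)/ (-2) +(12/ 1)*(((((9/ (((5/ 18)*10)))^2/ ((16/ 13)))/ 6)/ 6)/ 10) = -21569/ 100000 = -0.22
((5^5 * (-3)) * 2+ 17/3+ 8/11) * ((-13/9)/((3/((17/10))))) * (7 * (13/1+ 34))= 44973352151/8910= 5047514.27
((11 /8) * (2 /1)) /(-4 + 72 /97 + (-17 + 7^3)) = 97 /11384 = 0.01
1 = 1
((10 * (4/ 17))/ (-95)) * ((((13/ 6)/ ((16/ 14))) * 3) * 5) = -455/ 646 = -0.70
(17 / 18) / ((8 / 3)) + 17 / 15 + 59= 4839 / 80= 60.49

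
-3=-3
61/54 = 1.13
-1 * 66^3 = -287496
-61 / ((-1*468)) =61 / 468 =0.13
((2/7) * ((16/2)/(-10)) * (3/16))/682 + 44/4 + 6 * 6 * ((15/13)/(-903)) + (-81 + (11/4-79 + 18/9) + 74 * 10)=1135524887/1906190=595.70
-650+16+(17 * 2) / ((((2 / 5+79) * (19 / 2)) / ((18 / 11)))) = -633.93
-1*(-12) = 12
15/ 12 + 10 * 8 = 325/ 4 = 81.25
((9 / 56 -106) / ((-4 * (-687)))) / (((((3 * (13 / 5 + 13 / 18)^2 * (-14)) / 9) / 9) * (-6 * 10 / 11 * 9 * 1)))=-8801595 / 64202791744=-0.00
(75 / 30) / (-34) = -5 / 68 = -0.07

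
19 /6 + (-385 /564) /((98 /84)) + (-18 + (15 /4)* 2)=-2233 /282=-7.92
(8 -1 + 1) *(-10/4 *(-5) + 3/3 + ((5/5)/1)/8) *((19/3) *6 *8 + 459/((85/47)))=304001/5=60800.20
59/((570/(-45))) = -4.66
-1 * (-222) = 222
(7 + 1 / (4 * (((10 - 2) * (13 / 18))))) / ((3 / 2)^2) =1465 / 468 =3.13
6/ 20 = 3/ 10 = 0.30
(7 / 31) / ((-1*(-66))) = 7 / 2046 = 0.00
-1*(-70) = 70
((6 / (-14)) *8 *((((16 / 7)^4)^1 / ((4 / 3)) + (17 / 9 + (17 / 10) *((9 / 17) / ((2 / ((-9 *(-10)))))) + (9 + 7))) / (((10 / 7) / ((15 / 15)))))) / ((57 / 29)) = -197674846 / 2052855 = -96.29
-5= -5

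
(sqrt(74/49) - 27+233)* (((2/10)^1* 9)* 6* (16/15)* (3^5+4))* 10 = 142272* sqrt(74)/35+29308032/5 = 5896574.11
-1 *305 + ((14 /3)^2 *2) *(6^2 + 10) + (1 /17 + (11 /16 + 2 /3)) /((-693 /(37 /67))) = 64354313867 /37887696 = 1698.55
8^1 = 8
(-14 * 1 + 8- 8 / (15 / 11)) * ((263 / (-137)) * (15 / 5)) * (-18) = -1230.15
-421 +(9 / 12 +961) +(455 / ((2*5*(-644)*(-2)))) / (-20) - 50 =3611907 / 7360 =490.75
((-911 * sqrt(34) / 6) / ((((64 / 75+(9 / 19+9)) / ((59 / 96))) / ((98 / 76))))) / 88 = -65842525 * sqrt(34) / 497283072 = -0.77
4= 4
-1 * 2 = -2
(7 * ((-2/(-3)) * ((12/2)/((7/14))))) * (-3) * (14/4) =-588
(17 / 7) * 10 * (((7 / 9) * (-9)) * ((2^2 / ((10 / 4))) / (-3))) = 272 / 3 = 90.67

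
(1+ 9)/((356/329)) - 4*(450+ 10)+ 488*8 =369037/178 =2073.24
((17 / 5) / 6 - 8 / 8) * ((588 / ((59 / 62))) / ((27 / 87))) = -2290652 / 2655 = -862.77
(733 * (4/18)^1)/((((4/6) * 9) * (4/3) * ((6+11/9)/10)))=733/26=28.19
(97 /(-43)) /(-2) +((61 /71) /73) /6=755438 /668607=1.13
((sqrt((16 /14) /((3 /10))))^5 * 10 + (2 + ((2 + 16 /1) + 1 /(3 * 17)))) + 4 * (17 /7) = 10615 /357 + 256000 * sqrt(105) /9261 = 312.99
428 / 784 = 0.55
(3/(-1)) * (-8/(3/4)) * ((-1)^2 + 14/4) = 144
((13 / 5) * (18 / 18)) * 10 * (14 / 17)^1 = 364 / 17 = 21.41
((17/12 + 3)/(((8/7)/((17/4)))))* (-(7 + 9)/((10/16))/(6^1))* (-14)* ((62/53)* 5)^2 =16010260/477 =33564.49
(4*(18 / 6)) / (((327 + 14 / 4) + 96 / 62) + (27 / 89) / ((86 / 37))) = 1423644 / 39408709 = 0.04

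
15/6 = 5/2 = 2.50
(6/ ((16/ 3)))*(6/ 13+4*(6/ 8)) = 405/ 104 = 3.89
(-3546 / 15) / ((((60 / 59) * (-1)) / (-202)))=-1173923 / 25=-46956.92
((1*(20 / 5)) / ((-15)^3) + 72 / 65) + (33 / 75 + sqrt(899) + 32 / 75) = 86573 / 43875 + sqrt(899) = 31.96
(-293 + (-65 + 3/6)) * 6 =-2145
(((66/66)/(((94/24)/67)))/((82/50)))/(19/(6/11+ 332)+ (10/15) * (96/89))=6543796200/486977951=13.44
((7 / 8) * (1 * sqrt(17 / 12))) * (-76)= -133 * sqrt(51) / 12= -79.15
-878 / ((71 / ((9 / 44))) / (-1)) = 3951 / 1562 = 2.53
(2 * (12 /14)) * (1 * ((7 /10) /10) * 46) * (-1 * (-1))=138 /25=5.52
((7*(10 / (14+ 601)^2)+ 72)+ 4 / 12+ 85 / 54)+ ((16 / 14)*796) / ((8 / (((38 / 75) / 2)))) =1631677357 / 15885450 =102.72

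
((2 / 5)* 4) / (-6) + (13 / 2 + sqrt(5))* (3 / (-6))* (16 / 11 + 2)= -3793 / 330 - 19* sqrt(5) / 11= -15.36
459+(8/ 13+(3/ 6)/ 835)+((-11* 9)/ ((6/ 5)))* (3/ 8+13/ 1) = -111818921/ 173680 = -643.82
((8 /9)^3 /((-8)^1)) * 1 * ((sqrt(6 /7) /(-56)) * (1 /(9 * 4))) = 2 * sqrt(42) /321489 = 0.00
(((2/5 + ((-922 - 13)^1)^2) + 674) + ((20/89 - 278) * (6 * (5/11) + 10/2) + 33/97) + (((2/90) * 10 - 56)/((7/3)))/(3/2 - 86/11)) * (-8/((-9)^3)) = 9577.58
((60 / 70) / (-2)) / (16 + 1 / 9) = -27 / 1015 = -0.03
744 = 744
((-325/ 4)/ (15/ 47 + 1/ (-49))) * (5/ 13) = -287875/ 2752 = -104.61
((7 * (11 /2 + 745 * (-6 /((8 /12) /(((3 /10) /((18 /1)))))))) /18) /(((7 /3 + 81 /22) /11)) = -359975 /4764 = -75.56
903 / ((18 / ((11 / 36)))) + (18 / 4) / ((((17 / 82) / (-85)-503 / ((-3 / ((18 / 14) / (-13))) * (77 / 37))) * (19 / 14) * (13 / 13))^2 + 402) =2781449227217139000599 / 181351072643334769944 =15.34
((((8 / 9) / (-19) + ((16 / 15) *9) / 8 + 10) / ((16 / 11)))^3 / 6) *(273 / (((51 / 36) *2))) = 25642373813056 / 3541816125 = 7239.89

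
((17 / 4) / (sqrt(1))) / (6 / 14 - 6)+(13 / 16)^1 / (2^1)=-445 / 1248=-0.36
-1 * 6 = -6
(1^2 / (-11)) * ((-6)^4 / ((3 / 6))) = -2592 / 11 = -235.64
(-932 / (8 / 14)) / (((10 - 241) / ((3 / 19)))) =233 / 209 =1.11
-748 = -748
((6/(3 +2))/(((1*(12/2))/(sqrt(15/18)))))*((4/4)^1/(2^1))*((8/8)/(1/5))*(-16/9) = -0.81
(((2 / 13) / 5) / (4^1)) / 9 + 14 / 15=1093 / 1170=0.93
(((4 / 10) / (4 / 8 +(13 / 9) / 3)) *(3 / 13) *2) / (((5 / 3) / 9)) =17496 / 17225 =1.02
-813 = -813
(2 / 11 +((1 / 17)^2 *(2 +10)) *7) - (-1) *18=58724 / 3179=18.47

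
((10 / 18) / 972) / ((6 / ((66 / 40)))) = 11 / 69984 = 0.00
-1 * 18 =-18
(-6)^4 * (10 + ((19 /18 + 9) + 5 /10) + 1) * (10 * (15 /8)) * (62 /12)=2706300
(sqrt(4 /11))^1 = 2 * sqrt(11) /11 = 0.60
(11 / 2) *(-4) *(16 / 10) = -176 / 5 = -35.20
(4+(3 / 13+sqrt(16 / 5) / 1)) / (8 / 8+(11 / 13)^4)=57122*sqrt(5) / 108005+120835 / 43202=3.98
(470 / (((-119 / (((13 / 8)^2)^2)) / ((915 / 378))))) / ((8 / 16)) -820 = -14637271595 / 15353856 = -953.33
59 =59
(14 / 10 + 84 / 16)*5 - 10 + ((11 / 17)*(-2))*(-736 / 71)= 177019 / 4828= 36.67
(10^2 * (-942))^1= -94200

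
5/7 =0.71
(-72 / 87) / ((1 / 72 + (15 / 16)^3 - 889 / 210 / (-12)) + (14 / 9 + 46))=-4423680 / 260562071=-0.02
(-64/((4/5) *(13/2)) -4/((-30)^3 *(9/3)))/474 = -3239987/124780500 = -0.03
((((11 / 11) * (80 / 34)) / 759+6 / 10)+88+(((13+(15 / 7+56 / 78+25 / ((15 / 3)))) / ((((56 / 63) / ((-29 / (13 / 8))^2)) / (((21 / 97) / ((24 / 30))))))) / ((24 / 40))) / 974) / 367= 616428155227382 / 2457296252111415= 0.25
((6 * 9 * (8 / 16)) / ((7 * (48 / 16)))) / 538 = 9 / 3766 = 0.00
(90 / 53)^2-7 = -11563 / 2809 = -4.12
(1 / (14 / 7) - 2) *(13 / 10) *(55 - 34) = -819 / 20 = -40.95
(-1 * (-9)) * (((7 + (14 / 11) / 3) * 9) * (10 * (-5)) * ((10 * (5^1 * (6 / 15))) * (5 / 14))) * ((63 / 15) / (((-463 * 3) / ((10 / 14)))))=2362500 / 5093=463.87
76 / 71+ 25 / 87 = 8387 / 6177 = 1.36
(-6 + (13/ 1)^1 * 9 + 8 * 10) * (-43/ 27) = -8213/ 27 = -304.19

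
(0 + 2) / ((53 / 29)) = 1.09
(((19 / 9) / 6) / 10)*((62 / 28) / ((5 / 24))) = 589 / 1575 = 0.37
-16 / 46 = -8 / 23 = -0.35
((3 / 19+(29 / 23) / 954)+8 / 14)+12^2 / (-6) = -67906633 / 2918286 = -23.27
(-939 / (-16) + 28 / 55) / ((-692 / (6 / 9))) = -52093 / 913440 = -0.06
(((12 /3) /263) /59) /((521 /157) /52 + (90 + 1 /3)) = 97968 /34354746619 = 0.00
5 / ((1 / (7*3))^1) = 105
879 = 879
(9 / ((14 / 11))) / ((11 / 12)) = 54 / 7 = 7.71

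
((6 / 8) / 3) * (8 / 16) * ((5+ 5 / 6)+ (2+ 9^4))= 39413 / 48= 821.10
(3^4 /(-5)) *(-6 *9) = 4374 /5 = 874.80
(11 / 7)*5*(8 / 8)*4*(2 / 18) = 220 / 63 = 3.49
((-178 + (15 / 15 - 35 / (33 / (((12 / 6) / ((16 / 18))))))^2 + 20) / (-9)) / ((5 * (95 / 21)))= 2115169 / 2758800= 0.77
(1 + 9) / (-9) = -10 / 9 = -1.11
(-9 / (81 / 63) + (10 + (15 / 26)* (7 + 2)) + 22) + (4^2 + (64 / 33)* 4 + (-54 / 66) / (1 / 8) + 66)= 97301 / 858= 113.40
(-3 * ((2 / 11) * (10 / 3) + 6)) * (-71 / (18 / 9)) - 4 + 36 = 735.55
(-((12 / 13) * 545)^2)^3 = -78246782771397696000000 / 4826809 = -16210871980100661.95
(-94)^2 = 8836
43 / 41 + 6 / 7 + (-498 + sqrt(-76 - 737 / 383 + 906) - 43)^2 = 32263020613 / 109921 - 1082 * sqrt(121469599) / 383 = 262375.02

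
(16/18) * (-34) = -272/9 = -30.22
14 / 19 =0.74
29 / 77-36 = -2743 / 77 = -35.62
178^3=5639752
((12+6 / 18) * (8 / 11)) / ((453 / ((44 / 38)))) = 592 / 25821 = 0.02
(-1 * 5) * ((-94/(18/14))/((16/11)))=18095/72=251.32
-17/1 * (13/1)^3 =-37349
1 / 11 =0.09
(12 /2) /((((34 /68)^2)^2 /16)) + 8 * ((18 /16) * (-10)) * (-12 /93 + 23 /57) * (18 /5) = 852324 /589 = 1447.07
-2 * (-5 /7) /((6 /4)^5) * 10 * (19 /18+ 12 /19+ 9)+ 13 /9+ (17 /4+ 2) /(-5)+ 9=34089589 /1163484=29.30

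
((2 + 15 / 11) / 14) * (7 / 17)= 37 / 374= 0.10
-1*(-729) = 729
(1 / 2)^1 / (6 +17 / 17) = 1 / 14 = 0.07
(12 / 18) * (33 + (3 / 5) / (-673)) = 74028 / 3365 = 22.00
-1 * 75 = -75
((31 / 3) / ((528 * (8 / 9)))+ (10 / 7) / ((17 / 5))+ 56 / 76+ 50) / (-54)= -18103091 / 19100928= -0.95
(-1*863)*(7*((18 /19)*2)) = -217476 /19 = -11446.11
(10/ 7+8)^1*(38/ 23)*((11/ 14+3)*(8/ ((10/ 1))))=265848/ 5635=47.18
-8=-8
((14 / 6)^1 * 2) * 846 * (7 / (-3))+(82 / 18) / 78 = -6466783 / 702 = -9211.94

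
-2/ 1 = -2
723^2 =522729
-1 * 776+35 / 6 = -770.17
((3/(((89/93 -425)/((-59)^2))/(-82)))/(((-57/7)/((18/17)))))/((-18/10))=464556855/3184457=145.88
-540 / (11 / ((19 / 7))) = -10260 / 77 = -133.25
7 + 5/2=19/2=9.50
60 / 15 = 4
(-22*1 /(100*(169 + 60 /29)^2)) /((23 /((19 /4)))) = -15979 /10292090600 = -0.00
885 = 885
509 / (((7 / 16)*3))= 8144 / 21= 387.81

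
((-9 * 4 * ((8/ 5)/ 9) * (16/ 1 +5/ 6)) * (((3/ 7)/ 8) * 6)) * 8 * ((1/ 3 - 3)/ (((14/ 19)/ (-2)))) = -491264/ 245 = -2005.16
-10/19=-0.53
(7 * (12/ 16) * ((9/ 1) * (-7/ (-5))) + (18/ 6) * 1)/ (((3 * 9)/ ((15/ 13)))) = 461/ 156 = 2.96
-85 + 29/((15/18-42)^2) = -5184721/61009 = -84.98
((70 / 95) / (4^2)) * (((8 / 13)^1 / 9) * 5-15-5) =-4025 / 4446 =-0.91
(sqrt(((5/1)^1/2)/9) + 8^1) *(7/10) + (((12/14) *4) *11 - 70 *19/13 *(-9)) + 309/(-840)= 7 *sqrt(10)/60 + 701585/728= 964.08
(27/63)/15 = 1/35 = 0.03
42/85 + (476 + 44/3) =125246/255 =491.16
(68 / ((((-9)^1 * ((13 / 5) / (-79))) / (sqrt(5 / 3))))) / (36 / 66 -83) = -295460 * sqrt(15) / 318357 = -3.59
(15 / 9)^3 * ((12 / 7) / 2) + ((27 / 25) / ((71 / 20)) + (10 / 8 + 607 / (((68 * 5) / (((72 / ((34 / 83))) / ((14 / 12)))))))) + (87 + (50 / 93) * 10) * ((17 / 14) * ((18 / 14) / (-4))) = 2675349523907 / 11220609960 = 238.43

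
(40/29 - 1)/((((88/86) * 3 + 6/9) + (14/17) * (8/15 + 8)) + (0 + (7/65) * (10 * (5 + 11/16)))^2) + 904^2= 267648659625472/327512747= 817216.01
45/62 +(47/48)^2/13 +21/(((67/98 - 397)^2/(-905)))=950409333224239/1400630566263552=0.68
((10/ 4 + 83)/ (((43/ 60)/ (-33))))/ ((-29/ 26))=4401540/ 1247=3529.70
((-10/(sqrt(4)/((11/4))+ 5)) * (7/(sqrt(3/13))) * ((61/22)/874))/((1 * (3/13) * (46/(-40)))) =39650 * sqrt(39)/814131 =0.30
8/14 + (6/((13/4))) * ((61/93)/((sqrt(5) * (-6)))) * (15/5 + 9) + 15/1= 109/7 - 976 * sqrt(5)/2015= 14.49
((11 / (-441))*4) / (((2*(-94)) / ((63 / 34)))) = 11 / 11186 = 0.00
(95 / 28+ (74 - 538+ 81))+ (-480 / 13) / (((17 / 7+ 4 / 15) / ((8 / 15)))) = -39856731 / 103012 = -386.91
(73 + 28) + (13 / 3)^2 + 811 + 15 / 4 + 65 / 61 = 2054563 / 2196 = 935.59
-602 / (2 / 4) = -1204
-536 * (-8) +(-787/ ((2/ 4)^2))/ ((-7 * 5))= 153228/ 35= 4377.94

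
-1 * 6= -6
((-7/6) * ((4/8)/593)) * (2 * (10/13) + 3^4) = -7511/92508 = -0.08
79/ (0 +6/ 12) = 158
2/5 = 0.40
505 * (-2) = -1010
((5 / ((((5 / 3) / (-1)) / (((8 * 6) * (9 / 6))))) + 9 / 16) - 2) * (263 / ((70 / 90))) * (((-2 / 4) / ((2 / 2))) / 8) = 1176399 / 256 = 4595.31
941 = 941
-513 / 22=-23.32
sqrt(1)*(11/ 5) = 11/ 5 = 2.20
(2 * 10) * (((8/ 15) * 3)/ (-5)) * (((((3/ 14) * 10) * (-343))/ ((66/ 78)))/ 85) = 61152/ 935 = 65.40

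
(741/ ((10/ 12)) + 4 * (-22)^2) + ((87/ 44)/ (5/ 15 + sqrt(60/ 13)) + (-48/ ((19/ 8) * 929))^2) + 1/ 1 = 783 * sqrt(195)/ 11594 + 102082760272122703/ 36122011447940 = 2827.00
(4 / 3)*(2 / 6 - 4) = -44 / 9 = -4.89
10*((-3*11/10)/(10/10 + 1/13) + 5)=271/14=19.36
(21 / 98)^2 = 9 / 196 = 0.05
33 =33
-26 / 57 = -0.46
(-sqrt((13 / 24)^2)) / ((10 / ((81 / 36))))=-39 / 320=-0.12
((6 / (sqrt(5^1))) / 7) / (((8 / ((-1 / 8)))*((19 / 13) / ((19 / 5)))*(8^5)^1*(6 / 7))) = -13*sqrt(5) / 52428800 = -0.00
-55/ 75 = -11/ 15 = -0.73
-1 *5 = -5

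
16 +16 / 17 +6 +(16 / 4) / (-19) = 22.73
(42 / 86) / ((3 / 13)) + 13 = 650 / 43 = 15.12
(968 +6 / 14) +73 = 7290 / 7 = 1041.43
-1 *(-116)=116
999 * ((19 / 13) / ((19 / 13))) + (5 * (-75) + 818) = 1442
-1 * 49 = -49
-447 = -447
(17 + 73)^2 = 8100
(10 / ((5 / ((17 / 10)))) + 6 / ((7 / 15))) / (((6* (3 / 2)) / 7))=569 / 45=12.64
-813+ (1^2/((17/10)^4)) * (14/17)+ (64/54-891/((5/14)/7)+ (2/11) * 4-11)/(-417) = -677893949788108/879239347965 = -771.00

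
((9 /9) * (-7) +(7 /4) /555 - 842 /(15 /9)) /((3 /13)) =-14782001 /6660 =-2219.52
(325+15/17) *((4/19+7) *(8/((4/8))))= 12143680/323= 37596.53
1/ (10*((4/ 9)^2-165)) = -81/ 133490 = -0.00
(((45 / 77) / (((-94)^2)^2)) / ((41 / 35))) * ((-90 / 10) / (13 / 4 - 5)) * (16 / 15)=540 / 15405152917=0.00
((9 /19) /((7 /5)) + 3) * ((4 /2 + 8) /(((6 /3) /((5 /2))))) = 5550 /133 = 41.73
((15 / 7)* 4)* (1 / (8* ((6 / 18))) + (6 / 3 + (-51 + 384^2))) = 17688885 / 14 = 1263491.79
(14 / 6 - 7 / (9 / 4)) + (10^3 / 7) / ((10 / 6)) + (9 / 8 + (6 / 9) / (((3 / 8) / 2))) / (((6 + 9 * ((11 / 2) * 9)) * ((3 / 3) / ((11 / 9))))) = 24853751 / 292572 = 84.95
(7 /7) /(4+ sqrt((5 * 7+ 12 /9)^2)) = 3 /121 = 0.02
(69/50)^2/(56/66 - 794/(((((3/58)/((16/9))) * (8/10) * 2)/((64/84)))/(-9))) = 3299373/202630270000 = 0.00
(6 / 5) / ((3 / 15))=6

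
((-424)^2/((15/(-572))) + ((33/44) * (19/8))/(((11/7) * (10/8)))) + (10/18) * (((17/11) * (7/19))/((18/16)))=-4642241225107/677160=-6855456.95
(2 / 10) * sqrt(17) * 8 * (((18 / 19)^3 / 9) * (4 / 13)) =20736 * sqrt(17) / 445835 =0.19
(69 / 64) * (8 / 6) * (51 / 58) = 1173 / 928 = 1.26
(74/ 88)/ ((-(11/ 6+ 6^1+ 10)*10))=-111/ 23540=-0.00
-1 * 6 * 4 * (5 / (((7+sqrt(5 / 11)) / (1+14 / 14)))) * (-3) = 9240 / 89 -120 * sqrt(55) / 89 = 93.82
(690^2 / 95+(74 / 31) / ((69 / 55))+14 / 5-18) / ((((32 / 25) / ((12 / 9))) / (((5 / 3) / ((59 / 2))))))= 12695947925 / 43160742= 294.15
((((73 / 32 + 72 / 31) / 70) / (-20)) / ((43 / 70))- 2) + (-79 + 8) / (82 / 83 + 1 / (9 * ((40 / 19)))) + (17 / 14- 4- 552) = -116068752877593 / 185706308480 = -625.01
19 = 19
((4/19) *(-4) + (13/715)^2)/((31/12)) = -580572/1781725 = -0.33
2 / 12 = 1 / 6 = 0.17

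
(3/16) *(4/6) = 1/8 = 0.12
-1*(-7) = 7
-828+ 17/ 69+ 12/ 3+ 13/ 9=-170218/ 207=-822.31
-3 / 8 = -0.38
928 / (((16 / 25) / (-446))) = -646700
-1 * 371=-371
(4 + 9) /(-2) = -13 /2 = -6.50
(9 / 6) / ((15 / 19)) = 1.90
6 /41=0.15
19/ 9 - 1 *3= -8/ 9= -0.89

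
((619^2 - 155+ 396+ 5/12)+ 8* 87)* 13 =59919353/12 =4993279.42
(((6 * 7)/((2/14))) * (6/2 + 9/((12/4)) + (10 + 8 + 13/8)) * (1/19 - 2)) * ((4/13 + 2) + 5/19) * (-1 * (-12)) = -2124065475/4693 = -452602.91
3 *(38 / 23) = 114 / 23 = 4.96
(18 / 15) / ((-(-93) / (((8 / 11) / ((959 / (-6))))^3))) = -0.00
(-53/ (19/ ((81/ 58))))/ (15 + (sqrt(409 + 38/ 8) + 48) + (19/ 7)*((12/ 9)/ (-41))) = -400432039182/ 5790662484851 + 3182491053*sqrt(1655)/ 5790662484851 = -0.05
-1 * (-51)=51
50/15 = 10/3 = 3.33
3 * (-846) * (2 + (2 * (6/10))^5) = -11391.36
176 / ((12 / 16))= 704 / 3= 234.67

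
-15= -15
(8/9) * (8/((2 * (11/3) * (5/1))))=32/165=0.19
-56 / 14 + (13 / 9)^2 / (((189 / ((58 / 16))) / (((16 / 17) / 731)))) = -760969970 / 190244943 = -4.00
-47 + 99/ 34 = -1499/ 34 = -44.09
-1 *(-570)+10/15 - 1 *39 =1595/3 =531.67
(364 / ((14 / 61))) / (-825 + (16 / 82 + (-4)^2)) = -65026 / 33161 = -1.96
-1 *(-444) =444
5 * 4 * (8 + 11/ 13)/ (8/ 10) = 221.15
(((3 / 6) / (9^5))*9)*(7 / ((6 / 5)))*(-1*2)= -0.00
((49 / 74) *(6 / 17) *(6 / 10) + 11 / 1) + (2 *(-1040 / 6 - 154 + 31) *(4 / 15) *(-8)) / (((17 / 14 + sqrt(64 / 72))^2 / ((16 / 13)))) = 468372325507308 / 43627933765 - 509584244736 *sqrt(2) / 69360785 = 345.57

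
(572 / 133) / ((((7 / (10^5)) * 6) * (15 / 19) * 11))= 520000 / 441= 1179.14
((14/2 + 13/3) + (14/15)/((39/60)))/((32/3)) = 249/208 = 1.20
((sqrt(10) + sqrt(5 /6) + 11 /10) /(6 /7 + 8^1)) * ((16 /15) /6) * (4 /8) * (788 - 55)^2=3761023 * sqrt(30) /4185 + 41371253 /6975 + 7522046 * sqrt(10) /1395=27905.17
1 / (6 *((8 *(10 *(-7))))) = -1 / 3360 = -0.00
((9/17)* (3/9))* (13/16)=39/272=0.14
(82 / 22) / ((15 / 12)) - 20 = -936 / 55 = -17.02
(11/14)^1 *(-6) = -33/7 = -4.71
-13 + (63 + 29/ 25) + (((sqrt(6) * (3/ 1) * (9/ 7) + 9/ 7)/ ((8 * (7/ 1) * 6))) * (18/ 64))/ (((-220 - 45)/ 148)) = 425155069/ 8310400 - 2997 * sqrt(6)/ 1662080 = 51.15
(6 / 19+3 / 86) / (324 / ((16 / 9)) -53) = 1146 / 422389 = 0.00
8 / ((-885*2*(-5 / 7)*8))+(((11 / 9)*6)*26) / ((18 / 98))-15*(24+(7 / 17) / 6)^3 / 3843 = 1972347832570931 / 2005125985800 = 983.65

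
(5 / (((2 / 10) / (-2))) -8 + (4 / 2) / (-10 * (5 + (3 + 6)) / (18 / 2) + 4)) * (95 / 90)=-57475 / 936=-61.40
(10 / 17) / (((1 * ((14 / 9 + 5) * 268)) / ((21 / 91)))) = 135 / 1747226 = 0.00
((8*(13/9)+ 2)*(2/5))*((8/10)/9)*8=7808/2025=3.86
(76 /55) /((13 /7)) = 532 /715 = 0.74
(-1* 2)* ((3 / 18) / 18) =-1 / 54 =-0.02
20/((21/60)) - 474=-2918/7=-416.86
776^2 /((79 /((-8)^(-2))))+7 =9962 /79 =126.10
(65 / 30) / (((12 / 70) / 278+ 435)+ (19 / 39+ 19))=822185 / 172464484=0.00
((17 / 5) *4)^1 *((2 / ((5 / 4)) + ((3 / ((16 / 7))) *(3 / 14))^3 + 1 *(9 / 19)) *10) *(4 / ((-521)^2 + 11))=110917367 / 26406850560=0.00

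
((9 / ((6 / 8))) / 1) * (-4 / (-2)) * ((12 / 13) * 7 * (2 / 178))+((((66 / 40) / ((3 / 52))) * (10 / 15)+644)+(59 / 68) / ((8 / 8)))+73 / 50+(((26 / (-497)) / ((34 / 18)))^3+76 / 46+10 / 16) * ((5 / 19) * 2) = 668.34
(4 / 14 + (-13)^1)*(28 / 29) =-356 / 29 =-12.28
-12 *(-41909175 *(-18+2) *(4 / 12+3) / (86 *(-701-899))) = 8381835 / 43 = 194926.40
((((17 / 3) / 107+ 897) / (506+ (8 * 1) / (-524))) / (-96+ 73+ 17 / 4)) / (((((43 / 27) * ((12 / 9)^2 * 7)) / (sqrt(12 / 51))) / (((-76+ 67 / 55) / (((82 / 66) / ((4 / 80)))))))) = 6283594402011 * sqrt(17) / 3719904313090000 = 0.01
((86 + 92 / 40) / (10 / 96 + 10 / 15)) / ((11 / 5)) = 21192 / 407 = 52.07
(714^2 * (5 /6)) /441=2890 /3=963.33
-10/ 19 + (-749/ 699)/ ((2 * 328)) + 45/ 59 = 0.23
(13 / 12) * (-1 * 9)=-39 / 4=-9.75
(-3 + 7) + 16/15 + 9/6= 6.57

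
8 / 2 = 4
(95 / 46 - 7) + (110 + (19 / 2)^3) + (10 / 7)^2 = 8695761 / 9016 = 964.48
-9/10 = -0.90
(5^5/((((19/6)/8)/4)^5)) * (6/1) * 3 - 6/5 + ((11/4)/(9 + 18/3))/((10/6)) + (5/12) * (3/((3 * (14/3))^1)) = 20547391976050985301/3466538600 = 5927351270.82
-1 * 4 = -4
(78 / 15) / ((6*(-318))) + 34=34.00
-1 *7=-7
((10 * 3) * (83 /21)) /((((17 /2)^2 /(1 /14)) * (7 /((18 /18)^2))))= 1660 /99127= 0.02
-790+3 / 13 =-10267 / 13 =-789.77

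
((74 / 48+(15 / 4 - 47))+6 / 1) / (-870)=857 / 20880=0.04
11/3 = 3.67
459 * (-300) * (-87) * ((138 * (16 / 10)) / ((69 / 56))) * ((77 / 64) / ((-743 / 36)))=-92983191840 / 743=-125145614.86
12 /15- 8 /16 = 0.30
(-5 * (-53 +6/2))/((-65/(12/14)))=-300/91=-3.30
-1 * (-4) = 4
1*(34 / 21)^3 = 39304 / 9261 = 4.24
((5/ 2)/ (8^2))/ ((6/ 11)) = 55/ 768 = 0.07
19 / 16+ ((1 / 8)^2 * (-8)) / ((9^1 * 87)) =14875 / 12528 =1.19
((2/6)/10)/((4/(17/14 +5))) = 29/560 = 0.05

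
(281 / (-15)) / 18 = -281 / 270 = -1.04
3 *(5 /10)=3 /2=1.50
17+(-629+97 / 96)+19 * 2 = -55007 / 96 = -572.99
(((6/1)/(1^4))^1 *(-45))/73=-270/73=-3.70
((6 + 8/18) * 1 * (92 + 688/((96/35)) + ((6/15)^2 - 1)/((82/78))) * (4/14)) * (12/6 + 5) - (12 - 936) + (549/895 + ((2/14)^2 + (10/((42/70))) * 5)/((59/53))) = 77449751857822/14321508075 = 5407.93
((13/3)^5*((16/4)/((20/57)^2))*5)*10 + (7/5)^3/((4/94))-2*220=8376030946/3375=2481786.95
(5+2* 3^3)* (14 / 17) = 826 / 17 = 48.59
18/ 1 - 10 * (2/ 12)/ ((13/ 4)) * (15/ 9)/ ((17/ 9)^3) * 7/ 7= 1141542/ 63869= 17.87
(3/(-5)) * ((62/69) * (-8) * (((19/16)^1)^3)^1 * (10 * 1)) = 212629/2944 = 72.22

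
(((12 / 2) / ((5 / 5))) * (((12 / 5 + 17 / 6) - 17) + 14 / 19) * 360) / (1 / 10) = -4526640 / 19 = -238244.21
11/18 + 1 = 29/18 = 1.61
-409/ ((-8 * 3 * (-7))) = -409/ 168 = -2.43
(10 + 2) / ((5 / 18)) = 216 / 5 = 43.20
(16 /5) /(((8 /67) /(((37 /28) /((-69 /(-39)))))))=32227 /1610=20.02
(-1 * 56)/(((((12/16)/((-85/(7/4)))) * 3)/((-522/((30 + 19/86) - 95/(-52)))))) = -48655360/2471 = -19690.55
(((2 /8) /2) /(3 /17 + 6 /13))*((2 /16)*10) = 1105 /4512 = 0.24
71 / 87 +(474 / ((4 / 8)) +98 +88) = 98729 / 87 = 1134.82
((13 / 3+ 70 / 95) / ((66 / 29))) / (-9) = -8381 / 33858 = -0.25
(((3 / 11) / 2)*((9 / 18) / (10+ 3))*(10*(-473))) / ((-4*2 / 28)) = 86.83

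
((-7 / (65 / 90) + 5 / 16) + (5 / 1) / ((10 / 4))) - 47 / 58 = -49403 / 6032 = -8.19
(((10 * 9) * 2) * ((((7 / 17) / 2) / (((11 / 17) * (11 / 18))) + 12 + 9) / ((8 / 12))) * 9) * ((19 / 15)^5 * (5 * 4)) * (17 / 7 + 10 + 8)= 95795318112 / 1375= 69669322.26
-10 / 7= -1.43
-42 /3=-14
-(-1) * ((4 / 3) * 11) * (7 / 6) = 154 / 9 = 17.11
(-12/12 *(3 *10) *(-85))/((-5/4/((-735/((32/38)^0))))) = 1499400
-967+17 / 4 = -3851 / 4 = -962.75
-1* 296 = -296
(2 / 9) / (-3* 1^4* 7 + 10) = -2 / 99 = -0.02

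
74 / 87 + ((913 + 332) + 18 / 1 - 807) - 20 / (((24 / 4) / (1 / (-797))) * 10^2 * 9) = 2850980609 / 6240510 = 456.85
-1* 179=-179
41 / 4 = 10.25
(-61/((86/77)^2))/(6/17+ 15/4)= -6148373/515871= -11.92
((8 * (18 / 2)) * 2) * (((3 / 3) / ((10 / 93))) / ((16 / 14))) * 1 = 5859 / 5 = 1171.80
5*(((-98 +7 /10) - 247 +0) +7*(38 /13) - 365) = -89549 /26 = -3444.19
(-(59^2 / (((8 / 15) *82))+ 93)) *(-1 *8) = 1380.77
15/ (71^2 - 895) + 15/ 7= 2.15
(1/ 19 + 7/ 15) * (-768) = -37888/ 95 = -398.82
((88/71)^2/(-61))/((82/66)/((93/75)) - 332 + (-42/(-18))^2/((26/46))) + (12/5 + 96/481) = 2.60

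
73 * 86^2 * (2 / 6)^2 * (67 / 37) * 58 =2098082488 / 333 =6300548.01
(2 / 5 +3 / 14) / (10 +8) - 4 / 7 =-677 / 1260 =-0.54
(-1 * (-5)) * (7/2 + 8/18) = 355/18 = 19.72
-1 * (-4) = 4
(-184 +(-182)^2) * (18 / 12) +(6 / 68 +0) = 1679943 / 34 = 49410.09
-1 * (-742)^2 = -550564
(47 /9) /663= 47 /5967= 0.01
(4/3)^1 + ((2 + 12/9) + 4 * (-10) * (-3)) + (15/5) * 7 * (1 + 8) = 941/3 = 313.67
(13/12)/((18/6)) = 0.36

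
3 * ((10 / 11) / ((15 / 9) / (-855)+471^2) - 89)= -167121800697 / 625924376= -267.00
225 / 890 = 45 / 178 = 0.25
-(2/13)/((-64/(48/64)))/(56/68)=51/23296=0.00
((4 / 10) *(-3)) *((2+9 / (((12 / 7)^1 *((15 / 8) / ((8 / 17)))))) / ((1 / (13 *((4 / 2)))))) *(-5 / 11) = 43992 / 935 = 47.05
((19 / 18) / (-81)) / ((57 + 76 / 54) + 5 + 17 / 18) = -19 / 93825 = -0.00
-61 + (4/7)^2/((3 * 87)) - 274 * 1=-335.00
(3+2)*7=35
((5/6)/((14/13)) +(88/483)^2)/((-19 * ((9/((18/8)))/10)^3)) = -0.66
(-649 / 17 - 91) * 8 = -17568 / 17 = -1033.41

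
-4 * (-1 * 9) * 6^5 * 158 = 44229888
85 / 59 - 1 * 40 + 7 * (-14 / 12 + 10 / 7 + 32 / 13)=-89717 / 4602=-19.50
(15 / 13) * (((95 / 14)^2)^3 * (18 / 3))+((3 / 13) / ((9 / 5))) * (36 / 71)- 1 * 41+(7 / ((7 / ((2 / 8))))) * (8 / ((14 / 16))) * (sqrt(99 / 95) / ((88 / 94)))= 564 * sqrt(1045) / 7315+2348476346317531 / 3474880864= 675846.19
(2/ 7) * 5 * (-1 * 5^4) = -6250/ 7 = -892.86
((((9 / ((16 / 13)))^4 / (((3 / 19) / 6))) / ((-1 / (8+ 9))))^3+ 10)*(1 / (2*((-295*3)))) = 221736867517880263966231994829067 / 62276338597232640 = 3560531535932870.92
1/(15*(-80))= -1/1200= -0.00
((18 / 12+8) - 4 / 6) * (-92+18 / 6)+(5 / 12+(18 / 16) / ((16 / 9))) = -100495 / 128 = -785.12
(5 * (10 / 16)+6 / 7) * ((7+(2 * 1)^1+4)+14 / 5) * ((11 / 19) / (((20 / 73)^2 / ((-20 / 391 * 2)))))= -1032690923 / 20801200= -49.65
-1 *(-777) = 777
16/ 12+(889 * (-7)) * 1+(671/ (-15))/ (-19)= -1772504/ 285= -6219.31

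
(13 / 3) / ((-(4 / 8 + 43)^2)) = -52 / 22707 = -0.00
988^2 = 976144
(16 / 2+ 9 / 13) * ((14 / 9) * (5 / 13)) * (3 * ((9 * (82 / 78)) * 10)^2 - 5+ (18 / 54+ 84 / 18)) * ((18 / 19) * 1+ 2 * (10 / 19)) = 279332.87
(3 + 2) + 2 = 7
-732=-732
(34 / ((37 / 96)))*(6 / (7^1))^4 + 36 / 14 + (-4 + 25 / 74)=8266493 / 177674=46.53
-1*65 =-65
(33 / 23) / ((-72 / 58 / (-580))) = 46255 / 69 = 670.36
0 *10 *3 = 0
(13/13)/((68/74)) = 37/34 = 1.09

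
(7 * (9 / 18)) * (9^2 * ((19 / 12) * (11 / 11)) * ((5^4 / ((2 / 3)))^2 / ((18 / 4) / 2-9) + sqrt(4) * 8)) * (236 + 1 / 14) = -13796034027.19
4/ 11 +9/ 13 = 151/ 143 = 1.06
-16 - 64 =-80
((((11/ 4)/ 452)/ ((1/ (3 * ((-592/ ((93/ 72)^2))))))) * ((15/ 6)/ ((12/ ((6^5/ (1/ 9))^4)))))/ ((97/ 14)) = -49206218537841354426286080/ 10533521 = -4671393215795682604.73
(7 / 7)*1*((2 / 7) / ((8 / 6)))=3 / 14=0.21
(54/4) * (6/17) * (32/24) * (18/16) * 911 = 221373/34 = 6510.97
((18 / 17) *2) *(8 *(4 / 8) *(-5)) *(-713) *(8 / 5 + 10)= 5954976 / 17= 350292.71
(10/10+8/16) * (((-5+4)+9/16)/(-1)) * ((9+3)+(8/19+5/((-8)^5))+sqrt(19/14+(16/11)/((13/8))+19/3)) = sqrt(309699390)/9152+162396213/19922944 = 10.07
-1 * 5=-5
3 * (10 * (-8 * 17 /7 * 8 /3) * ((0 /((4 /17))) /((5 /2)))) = 0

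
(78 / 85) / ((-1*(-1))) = 78 / 85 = 0.92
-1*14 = -14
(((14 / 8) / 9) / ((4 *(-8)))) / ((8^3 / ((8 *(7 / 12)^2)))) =-343 / 10616832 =-0.00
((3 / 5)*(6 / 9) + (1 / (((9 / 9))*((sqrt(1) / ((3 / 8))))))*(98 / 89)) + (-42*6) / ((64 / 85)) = -333.87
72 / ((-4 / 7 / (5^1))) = -630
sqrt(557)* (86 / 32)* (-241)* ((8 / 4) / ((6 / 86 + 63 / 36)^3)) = -6591448328* sqrt(557) / 30664297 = -5073.12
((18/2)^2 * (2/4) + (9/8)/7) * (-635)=-1445895/56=-25819.55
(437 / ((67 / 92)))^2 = 1616361616 / 4489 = 360071.65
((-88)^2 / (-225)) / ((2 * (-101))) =3872 / 22725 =0.17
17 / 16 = 1.06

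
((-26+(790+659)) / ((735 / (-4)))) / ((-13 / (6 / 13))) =11384 / 41405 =0.27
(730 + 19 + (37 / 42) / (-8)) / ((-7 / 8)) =-251627 / 294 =-855.87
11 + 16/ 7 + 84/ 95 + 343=237518/ 665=357.17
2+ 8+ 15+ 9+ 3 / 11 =377 / 11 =34.27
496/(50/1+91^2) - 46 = -45.94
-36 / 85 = -0.42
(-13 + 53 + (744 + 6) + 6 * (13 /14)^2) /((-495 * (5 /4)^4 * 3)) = -9974656 /45478125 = -0.22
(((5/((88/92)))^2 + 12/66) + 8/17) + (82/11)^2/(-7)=1154119/57596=20.04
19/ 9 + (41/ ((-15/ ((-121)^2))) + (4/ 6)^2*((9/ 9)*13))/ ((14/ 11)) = -19805083/ 630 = -31436.64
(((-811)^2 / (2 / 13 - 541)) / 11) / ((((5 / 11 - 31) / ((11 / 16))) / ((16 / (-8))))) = -94054103 / 18899328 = -4.98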